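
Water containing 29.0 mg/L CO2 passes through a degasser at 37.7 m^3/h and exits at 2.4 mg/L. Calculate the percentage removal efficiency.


CO2_out / CO2_in = 2.4 / 29.0 = 0.082758621
Fraction remaining = 0.082758621
efficiency = (1 - 0.082758621) * 100 = 91.7241 %

91.7241 %


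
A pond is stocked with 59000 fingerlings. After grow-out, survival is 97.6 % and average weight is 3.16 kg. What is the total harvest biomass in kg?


Survivors = 59000 * 97.6/100 = 57584 fish
Harvest biomass = survivors * W_f = 57584 * 3.16 = 181965.44 kg

181965.44 kg


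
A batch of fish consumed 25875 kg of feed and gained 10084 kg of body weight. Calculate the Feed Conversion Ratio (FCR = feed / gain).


FCR = feed consumed / weight gained
FCR = 25875 kg / 10084 kg = 2.56595

2.56595


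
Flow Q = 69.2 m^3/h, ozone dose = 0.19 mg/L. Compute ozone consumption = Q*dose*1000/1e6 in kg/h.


O3 demand (mg/h) = Q * dose * 1000 = 69.2 * 0.19 * 1000 = 13148 mg/h
Convert mg to kg: 13148 / 1e6 = 0.013148 kg/h

0.013148 kg/h


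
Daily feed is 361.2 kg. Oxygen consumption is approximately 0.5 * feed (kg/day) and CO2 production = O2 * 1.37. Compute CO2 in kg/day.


O2 = 361.2 * 0.5 = 180.6
CO2 = 180.6 * 1.37 = 247.422

247.422 kg/day


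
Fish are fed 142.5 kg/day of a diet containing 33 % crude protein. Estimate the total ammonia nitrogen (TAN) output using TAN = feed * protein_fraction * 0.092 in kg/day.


Protein in feed = 142.5 * 33/100 = 47.025 kg/day
TAN = protein * 0.092 = 47.025 * 0.092 = 4.3263 kg/day

4.3263 kg/day


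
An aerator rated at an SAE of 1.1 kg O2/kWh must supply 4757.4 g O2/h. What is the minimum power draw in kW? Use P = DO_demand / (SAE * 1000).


SAE in g O2/kWh = 1.1 * 1000 = 1100 g/kWh
P = DO_demand / SAE_g = 4757.4 / 1100 = 4.32491 kW

4.32491 kW


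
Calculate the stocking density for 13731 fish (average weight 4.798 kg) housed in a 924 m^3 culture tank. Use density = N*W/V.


Total biomass = 13731 fish * 4.798 kg = 65881.338 kg
Density = total biomass / volume = 65881.338 / 924 = 71.3001 kg/m^3

71.3001 kg/m^3


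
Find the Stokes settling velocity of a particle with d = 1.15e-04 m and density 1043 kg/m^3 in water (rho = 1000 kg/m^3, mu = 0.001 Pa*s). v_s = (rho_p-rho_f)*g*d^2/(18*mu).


Density difference: rho_p - rho_f = 1043 - 1000 = 43 kg/m^3
d^2 = (1.15e-04)^2 = 1.3225e-08 m^2
Numerator = (rho_p - rho_f) * g * d^2 = 43 * 9.81 * 1.3225e-08 = 5.5787018e-06
Denominator = 18 * mu = 18 * 0.001 = 0.018
v_s = 5.5787018e-06 / 0.018 = 3.09928e-04 m/s
Check: Re = rho_f * v_s * d / mu = 1000 * 3.09928e-04 * 1.15e-04 / 0.001 = 0.0356 < 1, so Stokes' law applies.

3.09928e-04 m/s


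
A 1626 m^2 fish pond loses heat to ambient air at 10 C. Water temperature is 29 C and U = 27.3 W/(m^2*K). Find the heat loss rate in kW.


Temperature difference dT = 29 - 10 = 19 K
Heat loss (W) = U * A * dT = 27.3 * 1626 * 19 = 843406.2 W
Convert to kW: 843406.2 / 1000 = 843.4062 kW

843.4062 kW


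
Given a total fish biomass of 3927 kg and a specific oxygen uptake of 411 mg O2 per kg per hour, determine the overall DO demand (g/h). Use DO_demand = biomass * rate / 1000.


Total O2 consumption (mg/h) = 3927 kg * 411 mg/(kg*h) = 1613997 mg/h
Convert to g/h: 1613997 / 1000 = 1613.997 g/h

1613.997 g/h


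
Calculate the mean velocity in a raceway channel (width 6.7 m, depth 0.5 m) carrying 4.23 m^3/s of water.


Cross-sectional area = W * d = 6.7 * 0.5 = 3.35 m^2
Velocity = Q / A = 4.23 / 3.35 = 1.26269 m/s

1.26269 m/s


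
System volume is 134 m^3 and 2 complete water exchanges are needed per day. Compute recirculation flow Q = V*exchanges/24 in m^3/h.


Daily recirculation volume = 134 m^3 * 2 = 268 m^3/day
Flow rate Q = daily volume / 24 h = 268 / 24 = 11.1667 m^3/h

11.1667 m^3/h


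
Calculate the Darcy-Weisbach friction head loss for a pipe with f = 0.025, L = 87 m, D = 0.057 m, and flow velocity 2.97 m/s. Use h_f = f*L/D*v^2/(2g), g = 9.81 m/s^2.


v^2 = 2.97^2 = 8.8209 m^2/s^2
L/D = 87/0.057 = 1526.3158
h_f = f*(L/D)*v^2/(2g) = 0.025 * 1526.3158 * 8.8209 / 19.62 = 17.1553 m

17.1553 m


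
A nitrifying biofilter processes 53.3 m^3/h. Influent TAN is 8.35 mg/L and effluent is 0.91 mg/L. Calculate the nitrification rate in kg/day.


Concentration drop: TAN_in - TAN_out = 8.35 - 0.91 = 7.44 mg/L
Hourly TAN removed = Q * dTAN = 53.3 m^3/h * 7.44 mg/L = 396.552 g/h  (m^3/h * mg/L = g/h)
Daily TAN removed = 396.552 * 24 = 9517.248 g/day
Convert to kg/day: 9517.248 / 1000 = 9.517248 kg/day

9.517248 kg/day


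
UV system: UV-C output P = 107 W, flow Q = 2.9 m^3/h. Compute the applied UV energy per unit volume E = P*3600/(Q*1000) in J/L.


Energy delivered per hour = 107 W * 3600 s = 385200 J/h
Volume treated per hour = 2.9 m^3/h * 1000 = 2900 L/h
dose = 385200 / 2900 = 132.828 J/L

132.828 J/L


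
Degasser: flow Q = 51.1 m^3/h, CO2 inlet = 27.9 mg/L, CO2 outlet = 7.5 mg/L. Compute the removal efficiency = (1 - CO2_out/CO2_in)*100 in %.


CO2_out / CO2_in = 7.5 / 27.9 = 0.2688172
Fraction remaining = 0.2688172
efficiency = (1 - 0.2688172) * 100 = 73.1183 %

73.1183 %


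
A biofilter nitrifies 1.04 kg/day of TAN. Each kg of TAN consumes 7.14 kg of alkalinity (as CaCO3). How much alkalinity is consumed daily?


Alkalinity factor: 7.14 kg CaCO3 consumed per kg TAN nitrified
alk = 1.04 kg TAN * 7.14 = 7.4256 kg CaCO3/day

7.4256 kg CaCO3/day


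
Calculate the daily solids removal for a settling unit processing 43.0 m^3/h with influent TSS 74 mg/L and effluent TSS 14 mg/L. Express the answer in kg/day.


Concentration drop: TSS_in - TSS_out = 74 - 14 = 60 mg/L
Hourly solids removed = Q * dTSS = 43.0 m^3/h * 60 mg/L = 2580 g/h  (m^3/h * mg/L = g/h)
Daily solids removed = 2580 * 24 = 61920 g/day
Convert g to kg: 61920 / 1000 = 61.92 kg/day

61.92 kg/day


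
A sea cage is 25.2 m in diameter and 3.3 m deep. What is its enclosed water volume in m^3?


r = d/2 = 25.2/2 = 12.6 m
Base area = pi*r^2 = pi*12.6^2 = 498.75925 m^2
Volume = 498.75925 * 3.3 = 1645.91 m^3

1645.91 m^3


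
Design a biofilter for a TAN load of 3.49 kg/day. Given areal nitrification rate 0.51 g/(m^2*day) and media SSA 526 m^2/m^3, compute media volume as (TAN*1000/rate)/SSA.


A = 3.49*1000 / 0.51 = 6843.1373 m^2
V = 6843.1373 / 526 = 13.0098

13.0098 m^3


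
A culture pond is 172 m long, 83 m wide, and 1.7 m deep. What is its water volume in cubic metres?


Base area = L * W = 172 * 83 = 14276 m^2
Volume = area * depth = 14276 * 1.7 = 24269.2 m^3

24269.2 m^3


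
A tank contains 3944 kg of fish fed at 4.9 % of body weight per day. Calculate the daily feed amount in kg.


Feeding rate fraction = 4.9% / 100 = 0.049
Daily feed = 3944 kg * 0.049 = 193.256 kg/day

193.256 kg/day


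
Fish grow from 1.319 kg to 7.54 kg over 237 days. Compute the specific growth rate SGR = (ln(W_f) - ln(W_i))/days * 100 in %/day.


ln(W_f) = ln(7.54) = 2.0202222
ln(W_i) = ln(1.319) = 0.27687387
ln(W_f) - ln(W_i) = 2.0202222 - 0.27687387 = 1.7433483
SGR = 1.7433483 / 237 * 100 = 0.73559 %/day

0.73559 %/day


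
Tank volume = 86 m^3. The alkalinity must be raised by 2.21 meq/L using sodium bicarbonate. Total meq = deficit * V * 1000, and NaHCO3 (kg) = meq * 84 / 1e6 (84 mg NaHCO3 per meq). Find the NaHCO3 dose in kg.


Tank volume in L = 86 m^3 * 1000 = 86000 L
Total meq required = 2.21 meq/L * 86000 L = 190060 meq
NaHCO3 mass = 190060 meq * 84 mg/meq / 1e6 = 15.965 kg

15.965 kg


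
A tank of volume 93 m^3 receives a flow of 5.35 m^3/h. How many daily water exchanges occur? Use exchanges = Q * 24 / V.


Daily flow volume = 5.35 m^3/h * 24 h = 128.4 m^3/day
Exchanges = daily flow / tank volume = 128.4 / 93 = 1.38065 exchanges/day

1.38065 exchanges/day


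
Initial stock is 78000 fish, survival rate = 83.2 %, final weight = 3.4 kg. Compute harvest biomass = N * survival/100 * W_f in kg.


Survivors = 78000 * 83.2/100 = 64896 fish
Harvest biomass = survivors * W_f = 64896 * 3.4 = 220646.4 kg

220646.4 kg


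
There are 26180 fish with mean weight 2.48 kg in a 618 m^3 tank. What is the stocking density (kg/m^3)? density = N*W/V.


Total biomass = 26180 fish * 2.48 kg = 64926.4 kg
Density = total biomass / volume = 64926.4 / 618 = 105.059 kg/m^3

105.059 kg/m^3


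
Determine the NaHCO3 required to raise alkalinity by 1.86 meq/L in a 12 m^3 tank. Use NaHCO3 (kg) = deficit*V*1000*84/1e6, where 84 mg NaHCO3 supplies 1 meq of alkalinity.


Tank volume in L = 12 m^3 * 1000 = 12000 L
Total meq required = 1.86 meq/L * 12000 L = 22320 meq
NaHCO3 mass = 22320 meq * 84 mg/meq / 1e6 = 1.87488 kg

1.87488 kg


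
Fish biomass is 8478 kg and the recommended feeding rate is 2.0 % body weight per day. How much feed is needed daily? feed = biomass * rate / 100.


Feeding rate fraction = 2.0% / 100 = 0.02
Daily feed = 8478 kg * 0.02 = 169.56 kg/day

169.56 kg/day


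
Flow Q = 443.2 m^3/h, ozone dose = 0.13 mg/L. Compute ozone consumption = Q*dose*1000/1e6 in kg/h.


O3 demand (mg/h) = Q * dose * 1000 = 443.2 * 0.13 * 1000 = 57616 mg/h
Convert mg to kg: 57616 / 1e6 = 0.057616 kg/h

0.057616 kg/h


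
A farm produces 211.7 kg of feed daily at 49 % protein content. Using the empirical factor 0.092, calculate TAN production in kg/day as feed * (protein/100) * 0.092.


Protein in feed = 211.7 * 49/100 = 103.733 kg/day
TAN = protein * 0.092 = 103.733 * 0.092 = 9.543436 kg/day

9.543436 kg/day


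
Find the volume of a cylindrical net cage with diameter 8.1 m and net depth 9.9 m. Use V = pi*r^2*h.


r = d/2 = 8.1/2 = 4.05 m
Base area = pi*r^2 = pi*4.05^2 = 51.529974 m^2
Volume = 51.529974 * 9.9 = 510.147 m^3

510.147 m^3


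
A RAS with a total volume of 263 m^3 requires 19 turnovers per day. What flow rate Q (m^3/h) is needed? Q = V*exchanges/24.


Daily recirculation volume = 263 m^3 * 19 = 4997 m^3/day
Flow rate Q = daily volume / 24 h = 4997 / 24 = 208.208 m^3/h

208.208 m^3/h


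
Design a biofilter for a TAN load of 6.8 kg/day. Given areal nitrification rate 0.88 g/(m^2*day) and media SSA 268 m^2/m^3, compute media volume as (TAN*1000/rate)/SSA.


A = 6.8*1000 / 0.88 = 7727.2727 m^2
V = 7727.2727 / 268 = 28.8331

28.8331 m^3


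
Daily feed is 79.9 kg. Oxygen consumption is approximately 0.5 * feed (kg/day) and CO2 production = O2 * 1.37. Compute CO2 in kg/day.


O2 = 79.9 * 0.5 = 39.95
CO2 = 39.95 * 1.37 = 54.7315

54.7315 kg/day


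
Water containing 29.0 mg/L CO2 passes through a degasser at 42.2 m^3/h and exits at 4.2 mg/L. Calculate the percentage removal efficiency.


CO2_out / CO2_in = 4.2 / 29.0 = 0.14482759
Fraction remaining = 0.14482759
efficiency = (1 - 0.14482759) * 100 = 85.5172 %

85.5172 %


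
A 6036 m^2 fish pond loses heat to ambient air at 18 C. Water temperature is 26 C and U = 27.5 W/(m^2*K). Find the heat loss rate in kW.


Temperature difference dT = 26 - 18 = 8 K
Heat loss (W) = U * A * dT = 27.5 * 6036 * 8 = 1327920 W
Convert to kW: 1327920 / 1000 = 1327.92 kW

1327.92 kW


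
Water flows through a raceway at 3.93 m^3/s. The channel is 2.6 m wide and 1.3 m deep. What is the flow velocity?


Cross-sectional area = W * d = 2.6 * 1.3 = 3.38 m^2
Velocity = Q / A = 3.93 / 3.38 = 1.16272 m/s

1.16272 m/s


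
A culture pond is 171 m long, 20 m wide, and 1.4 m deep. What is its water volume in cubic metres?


Base area = L * W = 171 * 20 = 3420 m^2
Volume = area * depth = 3420 * 1.4 = 4788 m^3

4788 m^3


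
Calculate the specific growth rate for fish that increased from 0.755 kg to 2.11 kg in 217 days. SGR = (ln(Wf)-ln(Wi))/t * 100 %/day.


ln(W_f) = ln(2.11) = 0.74668795
ln(W_i) = ln(0.755) = -0.28103753
ln(W_f) - ln(W_i) = 0.74668795 - -0.28103753 = 1.0277255
SGR = 1.0277255 / 217 * 100 = 0.473606 %/day

0.473606 %/day


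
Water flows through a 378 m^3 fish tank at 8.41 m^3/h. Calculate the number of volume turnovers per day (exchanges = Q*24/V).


Daily flow volume = 8.41 m^3/h * 24 h = 201.84 m^3/day
Exchanges = daily flow / tank volume = 201.84 / 378 = 0.533968 exchanges/day

0.533968 exchanges/day


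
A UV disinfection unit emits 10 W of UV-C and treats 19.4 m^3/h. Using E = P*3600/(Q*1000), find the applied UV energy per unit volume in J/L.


Energy delivered per hour = 10 W * 3600 s = 36000 J/h
Volume treated per hour = 19.4 m^3/h * 1000 = 19400 L/h
dose = 36000 / 19400 = 1.85567 J/L

1.85567 J/L


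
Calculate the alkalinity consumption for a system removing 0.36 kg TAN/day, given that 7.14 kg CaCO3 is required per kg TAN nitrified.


Alkalinity factor: 7.14 kg CaCO3 consumed per kg TAN nitrified
alk = 0.36 kg TAN * 7.14 = 2.5704 kg CaCO3/day

2.5704 kg CaCO3/day


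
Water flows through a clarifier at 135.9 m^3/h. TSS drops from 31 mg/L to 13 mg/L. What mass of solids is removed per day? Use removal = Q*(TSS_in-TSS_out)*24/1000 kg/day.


Concentration drop: TSS_in - TSS_out = 31 - 13 = 18 mg/L
Hourly solids removed = Q * dTSS = 135.9 m^3/h * 18 mg/L = 2446.2 g/h  (m^3/h * mg/L = g/h)
Daily solids removed = 2446.2 * 24 = 58708.8 g/day
Convert g to kg: 58708.8 / 1000 = 58.7088 kg/day

58.7088 kg/day


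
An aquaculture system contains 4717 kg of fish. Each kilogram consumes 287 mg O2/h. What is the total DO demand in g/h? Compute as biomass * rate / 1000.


Total O2 consumption (mg/h) = 4717 kg * 287 mg/(kg*h) = 1353779 mg/h
Convert to g/h: 1353779 / 1000 = 1353.779 g/h

1353.779 g/h


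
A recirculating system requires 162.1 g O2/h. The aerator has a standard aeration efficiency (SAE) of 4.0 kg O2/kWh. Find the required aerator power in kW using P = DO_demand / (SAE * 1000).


SAE in g O2/kWh = 4.0 * 1000 = 4000 g/kWh
P = DO_demand / SAE_g = 162.1 / 4000 = 0.040525 kW

0.040525 kW


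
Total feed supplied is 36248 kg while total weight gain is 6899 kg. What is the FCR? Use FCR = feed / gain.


FCR = feed consumed / weight gained
FCR = 36248 kg / 6899 kg = 5.25409

5.25409


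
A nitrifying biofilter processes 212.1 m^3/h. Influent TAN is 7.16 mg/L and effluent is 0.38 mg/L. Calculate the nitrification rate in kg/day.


Concentration drop: TAN_in - TAN_out = 7.16 - 0.38 = 6.78 mg/L
Hourly TAN removed = Q * dTAN = 212.1 m^3/h * 6.78 mg/L = 1438.038 g/h  (m^3/h * mg/L = g/h)
Daily TAN removed = 1438.038 * 24 = 34512.912 g/day
Convert to kg/day: 34512.912 / 1000 = 34.512912 kg/day

34.512912 kg/day


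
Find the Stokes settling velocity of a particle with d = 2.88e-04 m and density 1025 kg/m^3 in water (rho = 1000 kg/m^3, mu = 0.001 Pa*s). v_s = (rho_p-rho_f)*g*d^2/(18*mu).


Density difference: rho_p - rho_f = 1025 - 1000 = 25 kg/m^3
d^2 = (2.88e-04)^2 = 8.2944e-08 m^2
Numerator = (rho_p - rho_f) * g * d^2 = 25 * 9.81 * 8.2944e-08 = 2.0342016e-05
Denominator = 18 * mu = 18 * 0.001 = 0.018
v_s = 2.0342016e-05 / 0.018 = 0.00113011 m/s
Check: Re = rho_f * v_s * d / mu = 1000 * 0.00113011 * 2.88e-04 / 0.001 = 0.325 < 1, so Stokes' law applies.

0.00113011 m/s


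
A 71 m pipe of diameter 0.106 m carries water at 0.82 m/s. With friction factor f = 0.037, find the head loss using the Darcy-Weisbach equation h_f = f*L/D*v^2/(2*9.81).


v^2 = 0.82^2 = 0.6724 m^2/s^2
L/D = 71/0.106 = 669.81132
h_f = f*(L/D)*v^2/(2g) = 0.037 * 669.81132 * 0.6724 / 19.62 = 0.849343 m

0.849343 m


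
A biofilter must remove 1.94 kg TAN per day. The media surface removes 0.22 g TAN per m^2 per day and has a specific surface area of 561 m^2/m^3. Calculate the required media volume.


A = 1.94*1000 / 0.22 = 8818.1818 m^2
V = 8818.1818 / 561 = 15.7187

15.7187 m^3


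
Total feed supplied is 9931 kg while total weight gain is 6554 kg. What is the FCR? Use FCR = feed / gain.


FCR = feed consumed / weight gained
FCR = 9931 kg / 6554 kg = 1.51526

1.51526


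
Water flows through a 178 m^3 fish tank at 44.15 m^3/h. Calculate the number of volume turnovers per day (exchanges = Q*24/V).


Daily flow volume = 44.15 m^3/h * 24 h = 1059.6 m^3/day
Exchanges = daily flow / tank volume = 1059.6 / 178 = 5.95281 exchanges/day

5.95281 exchanges/day


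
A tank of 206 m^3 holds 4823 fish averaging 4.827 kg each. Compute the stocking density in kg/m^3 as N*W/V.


Total biomass = 4823 fish * 4.827 kg = 23280.621 kg
Density = total biomass / volume = 23280.621 / 206 = 113.013 kg/m^3

113.013 kg/m^3


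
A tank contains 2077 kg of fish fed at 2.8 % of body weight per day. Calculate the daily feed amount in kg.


Feeding rate fraction = 2.8% / 100 = 0.028
Daily feed = 2077 kg * 0.028 = 58.156 kg/day

58.156 kg/day


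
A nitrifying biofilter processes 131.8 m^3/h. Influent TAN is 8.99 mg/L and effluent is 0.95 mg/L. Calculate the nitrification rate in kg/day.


Concentration drop: TAN_in - TAN_out = 8.99 - 0.95 = 8.04 mg/L
Hourly TAN removed = Q * dTAN = 131.8 m^3/h * 8.04 mg/L = 1059.672 g/h  (m^3/h * mg/L = g/h)
Daily TAN removed = 1059.672 * 24 = 25432.128 g/day
Convert to kg/day: 25432.128 / 1000 = 25.432128 kg/day

25.432128 kg/day


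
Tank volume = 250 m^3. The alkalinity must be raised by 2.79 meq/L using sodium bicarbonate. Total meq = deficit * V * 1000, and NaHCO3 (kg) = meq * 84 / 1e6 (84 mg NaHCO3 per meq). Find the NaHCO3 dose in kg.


Tank volume in L = 250 m^3 * 1000 = 250000 L
Total meq required = 2.79 meq/L * 250000 L = 697500 meq
NaHCO3 mass = 697500 meq * 84 mg/meq / 1e6 = 58.59 kg

58.59 kg


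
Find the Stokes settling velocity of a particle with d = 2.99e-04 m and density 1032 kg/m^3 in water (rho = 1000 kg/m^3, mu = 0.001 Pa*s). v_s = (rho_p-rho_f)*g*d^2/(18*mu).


Density difference: rho_p - rho_f = 1032 - 1000 = 32 kg/m^3
d^2 = (2.99e-04)^2 = 8.9401e-08 m^2
Numerator = (rho_p - rho_f) * g * d^2 = 32 * 9.81 * 8.9401e-08 = 2.8064762e-05
Denominator = 18 * mu = 18 * 0.001 = 0.018
v_s = 2.8064762e-05 / 0.018 = 0.00155915 m/s
Check: Re = rho_f * v_s * d / mu = 1000 * 0.00155915 * 2.99e-04 / 0.001 = 0.466 < 1, so Stokes' law applies.

0.00155915 m/s


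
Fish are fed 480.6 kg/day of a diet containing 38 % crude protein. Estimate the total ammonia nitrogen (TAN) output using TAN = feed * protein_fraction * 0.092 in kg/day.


Protein in feed = 480.6 * 38/100 = 182.628 kg/day
TAN = protein * 0.092 = 182.628 * 0.092 = 16.801776 kg/day

16.801776 kg/day


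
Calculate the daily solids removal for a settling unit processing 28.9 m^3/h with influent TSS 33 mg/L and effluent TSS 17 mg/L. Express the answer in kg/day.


Concentration drop: TSS_in - TSS_out = 33 - 17 = 16 mg/L
Hourly solids removed = Q * dTSS = 28.9 m^3/h * 16 mg/L = 462.4 g/h  (m^3/h * mg/L = g/h)
Daily solids removed = 462.4 * 24 = 11097.6 g/day
Convert g to kg: 11097.6 / 1000 = 11.0976 kg/day

11.0976 kg/day


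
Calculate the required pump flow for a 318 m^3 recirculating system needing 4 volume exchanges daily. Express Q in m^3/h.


Daily recirculation volume = 318 m^3 * 4 = 1272 m^3/day
Flow rate Q = daily volume / 24 h = 1272 / 24 = 53 m^3/h

53 m^3/h


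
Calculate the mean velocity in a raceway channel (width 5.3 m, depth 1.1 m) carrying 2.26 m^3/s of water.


Cross-sectional area = W * d = 5.3 * 1.1 = 5.83 m^2
Velocity = Q / A = 2.26 / 5.83 = 0.38765 m/s

0.38765 m/s


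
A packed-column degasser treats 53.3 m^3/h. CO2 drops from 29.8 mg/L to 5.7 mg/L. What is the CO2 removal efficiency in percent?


CO2_out / CO2_in = 5.7 / 29.8 = 0.19127517
Fraction remaining = 0.19127517
efficiency = (1 - 0.19127517) * 100 = 80.8725 %

80.8725 %


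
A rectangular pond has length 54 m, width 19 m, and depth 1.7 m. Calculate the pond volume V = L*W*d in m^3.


Base area = L * W = 54 * 19 = 1026 m^2
Volume = area * depth = 1026 * 1.7 = 1744.2 m^3

1744.2 m^3


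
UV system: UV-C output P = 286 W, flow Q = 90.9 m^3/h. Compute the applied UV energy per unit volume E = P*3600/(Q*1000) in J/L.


Energy delivered per hour = 286 W * 3600 s = 1029600 J/h
Volume treated per hour = 90.9 m^3/h * 1000 = 90900 L/h
dose = 1029600 / 90900 = 11.3267 J/L

11.3267 J/L


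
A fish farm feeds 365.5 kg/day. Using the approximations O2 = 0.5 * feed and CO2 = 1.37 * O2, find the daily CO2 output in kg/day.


O2 = 365.5 * 0.5 = 182.75
CO2 = 182.75 * 1.37 = 250.3675

250.3675 kg/day


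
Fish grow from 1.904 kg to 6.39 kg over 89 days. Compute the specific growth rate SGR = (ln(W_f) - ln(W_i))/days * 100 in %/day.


ln(W_f) = ln(6.39) = 1.8547343
ln(W_i) = ln(1.904) = 0.64395694
ln(W_f) - ln(W_i) = 1.8547343 - 0.64395694 = 1.2107774
SGR = 1.2107774 / 89 * 100 = 1.36042 %/day

1.36042 %/day


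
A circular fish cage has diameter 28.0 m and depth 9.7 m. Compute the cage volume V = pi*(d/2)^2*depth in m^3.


r = d/2 = 28.0/2 = 14 m
Base area = pi*r^2 = pi*14^2 = 615.75216 m^2
Volume = 615.75216 * 9.7 = 5972.8 m^3

5972.8 m^3


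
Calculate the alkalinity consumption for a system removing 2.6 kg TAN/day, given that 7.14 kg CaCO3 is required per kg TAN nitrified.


Alkalinity factor: 7.14 kg CaCO3 consumed per kg TAN nitrified
alk = 2.6 kg TAN * 7.14 = 18.564 kg CaCO3/day

18.564 kg CaCO3/day


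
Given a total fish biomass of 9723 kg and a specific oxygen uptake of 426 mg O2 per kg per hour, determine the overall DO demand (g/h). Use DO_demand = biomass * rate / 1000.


Total O2 consumption (mg/h) = 9723 kg * 426 mg/(kg*h) = 4141998 mg/h
Convert to g/h: 4141998 / 1000 = 4141.998 g/h

4141.998 g/h


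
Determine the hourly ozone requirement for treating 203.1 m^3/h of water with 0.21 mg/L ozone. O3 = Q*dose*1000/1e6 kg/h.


O3 demand (mg/h) = Q * dose * 1000 = 203.1 * 0.21 * 1000 = 42651 mg/h
Convert mg to kg: 42651 / 1e6 = 0.042651 kg/h

0.042651 kg/h


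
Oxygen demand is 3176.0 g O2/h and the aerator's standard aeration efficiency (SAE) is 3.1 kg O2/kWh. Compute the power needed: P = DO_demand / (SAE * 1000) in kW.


SAE in g O2/kWh = 3.1 * 1000 = 3100 g/kWh
P = DO_demand / SAE_g = 3176.0 / 3100 = 1.02452 kW

1.02452 kW


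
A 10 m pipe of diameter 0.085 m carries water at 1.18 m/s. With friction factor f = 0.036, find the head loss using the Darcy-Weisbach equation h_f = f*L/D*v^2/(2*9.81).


v^2 = 1.18^2 = 1.3924 m^2/s^2
L/D = 10/0.085 = 117.64706
h_f = f*(L/D)*v^2/(2g) = 0.036 * 117.64706 * 1.3924 / 19.62 = 0.300572 m

0.300572 m


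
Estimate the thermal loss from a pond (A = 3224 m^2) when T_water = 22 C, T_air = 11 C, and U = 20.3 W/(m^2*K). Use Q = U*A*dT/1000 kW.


Temperature difference dT = 22 - 11 = 11 K
Heat loss (W) = U * A * dT = 20.3 * 3224 * 11 = 719919.2 W
Convert to kW: 719919.2 / 1000 = 719.9192 kW

719.9192 kW


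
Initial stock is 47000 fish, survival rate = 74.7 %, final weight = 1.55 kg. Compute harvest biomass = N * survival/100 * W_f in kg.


Survivors = 47000 * 74.7/100 = 35109 fish
Harvest biomass = survivors * W_f = 35109 * 1.55 = 54418.95 kg

54418.95 kg


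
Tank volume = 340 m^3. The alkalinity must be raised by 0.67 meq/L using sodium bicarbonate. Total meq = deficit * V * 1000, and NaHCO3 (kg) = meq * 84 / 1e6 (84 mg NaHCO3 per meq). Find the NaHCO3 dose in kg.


Tank volume in L = 340 m^3 * 1000 = 340000 L
Total meq required = 0.67 meq/L * 340000 L = 227800 meq
NaHCO3 mass = 227800 meq * 84 mg/meq / 1e6 = 19.1352 kg

19.1352 kg


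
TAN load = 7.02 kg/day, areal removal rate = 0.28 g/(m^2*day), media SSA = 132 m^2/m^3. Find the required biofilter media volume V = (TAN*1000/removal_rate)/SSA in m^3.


A = 7.02*1000 / 0.28 = 25071.429 m^2
V = 25071.429 / 132 = 189.935

189.935 m^3


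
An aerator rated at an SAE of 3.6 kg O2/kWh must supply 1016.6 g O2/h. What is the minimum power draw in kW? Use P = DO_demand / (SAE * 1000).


SAE in g O2/kWh = 3.6 * 1000 = 3600 g/kWh
P = DO_demand / SAE_g = 1016.6 / 3600 = 0.282389 kW

0.282389 kW


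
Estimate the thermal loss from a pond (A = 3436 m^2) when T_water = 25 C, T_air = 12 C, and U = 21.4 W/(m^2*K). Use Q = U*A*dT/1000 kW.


Temperature difference dT = 25 - 12 = 13 K
Heat loss (W) = U * A * dT = 21.4 * 3436 * 13 = 955895.2 W
Convert to kW: 955895.2 / 1000 = 955.8952 kW

955.8952 kW


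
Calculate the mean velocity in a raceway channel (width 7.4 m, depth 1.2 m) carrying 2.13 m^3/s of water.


Cross-sectional area = W * d = 7.4 * 1.2 = 8.88 m^2
Velocity = Q / A = 2.13 / 8.88 = 0.239865 m/s

0.239865 m/s


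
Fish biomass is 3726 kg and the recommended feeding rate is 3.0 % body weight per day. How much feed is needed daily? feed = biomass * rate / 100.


Feeding rate fraction = 3.0% / 100 = 0.03
Daily feed = 3726 kg * 0.03 = 111.78 kg/day

111.78 kg/day


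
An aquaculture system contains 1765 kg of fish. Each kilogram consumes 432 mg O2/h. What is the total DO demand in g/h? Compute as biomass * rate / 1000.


Total O2 consumption (mg/h) = 1765 kg * 432 mg/(kg*h) = 762480 mg/h
Convert to g/h: 762480 / 1000 = 762.48 g/h

762.48 g/h


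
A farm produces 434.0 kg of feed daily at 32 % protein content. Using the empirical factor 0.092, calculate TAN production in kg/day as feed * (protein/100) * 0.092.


Protein in feed = 434.0 * 32/100 = 138.88 kg/day
TAN = protein * 0.092 = 138.88 * 0.092 = 12.77696 kg/day

12.77696 kg/day


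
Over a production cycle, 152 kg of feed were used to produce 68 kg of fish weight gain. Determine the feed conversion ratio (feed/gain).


FCR = feed consumed / weight gained
FCR = 152 kg / 68 kg = 2.23529

2.23529


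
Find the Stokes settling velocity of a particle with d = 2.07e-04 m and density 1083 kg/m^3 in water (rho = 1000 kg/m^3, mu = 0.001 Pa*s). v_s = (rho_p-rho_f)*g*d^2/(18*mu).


Density difference: rho_p - rho_f = 1083 - 1000 = 83 kg/m^3
d^2 = (2.07e-04)^2 = 4.2849e-08 m^2
Numerator = (rho_p - rho_f) * g * d^2 = 83 * 9.81 * 4.2849e-08 = 3.4888941e-05
Denominator = 18 * mu = 18 * 0.001 = 0.018
v_s = 3.4888941e-05 / 0.018 = 0.00193827 m/s
Check: Re = rho_f * v_s * d / mu = 1000 * 0.00193827 * 2.07e-04 / 0.001 = 0.401 < 1, so Stokes' law applies.

0.00193827 m/s


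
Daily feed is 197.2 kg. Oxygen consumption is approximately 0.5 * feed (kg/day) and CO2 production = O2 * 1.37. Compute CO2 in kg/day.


O2 = 197.2 * 0.5 = 98.6
CO2 = 98.6 * 1.37 = 135.082

135.082 kg/day


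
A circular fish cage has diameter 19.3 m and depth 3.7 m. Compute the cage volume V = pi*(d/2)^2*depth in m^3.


r = d/2 = 19.3/2 = 9.65 m
Base area = pi*r^2 = pi*9.65^2 = 292.55296 m^2
Volume = 292.55296 * 3.7 = 1082.45 m^3

1082.45 m^3


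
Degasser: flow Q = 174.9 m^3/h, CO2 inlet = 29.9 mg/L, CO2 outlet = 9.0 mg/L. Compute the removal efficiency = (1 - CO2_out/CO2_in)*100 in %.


CO2_out / CO2_in = 9.0 / 29.9 = 0.30100334
Fraction remaining = 0.30100334
efficiency = (1 - 0.30100334) * 100 = 69.8997 %

69.8997 %


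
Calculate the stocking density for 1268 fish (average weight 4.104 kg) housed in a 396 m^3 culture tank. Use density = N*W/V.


Total biomass = 1268 fish * 4.104 kg = 5203.872 kg
Density = total biomass / volume = 5203.872 / 396 = 13.1411 kg/m^3

13.1411 kg/m^3


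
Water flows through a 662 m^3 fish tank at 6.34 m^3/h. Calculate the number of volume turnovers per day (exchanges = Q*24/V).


Daily flow volume = 6.34 m^3/h * 24 h = 152.16 m^3/day
Exchanges = daily flow / tank volume = 152.16 / 662 = 0.229849 exchanges/day

0.229849 exchanges/day


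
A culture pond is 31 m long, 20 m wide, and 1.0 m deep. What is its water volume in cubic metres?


Base area = L * W = 31 * 20 = 620 m^2
Volume = area * depth = 620 * 1.0 = 620 m^3

620 m^3


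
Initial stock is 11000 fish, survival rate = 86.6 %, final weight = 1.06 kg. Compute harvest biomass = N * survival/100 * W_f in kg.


Survivors = 11000 * 86.6/100 = 9526 fish
Harvest biomass = survivors * W_f = 9526 * 1.06 = 10097.56 kg

10097.56 kg


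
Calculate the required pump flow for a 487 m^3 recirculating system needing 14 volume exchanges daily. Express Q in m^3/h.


Daily recirculation volume = 487 m^3 * 14 = 6818 m^3/day
Flow rate Q = daily volume / 24 h = 6818 / 24 = 284.083 m^3/h

284.083 m^3/h


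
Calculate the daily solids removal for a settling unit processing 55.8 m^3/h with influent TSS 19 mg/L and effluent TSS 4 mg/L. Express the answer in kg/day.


Concentration drop: TSS_in - TSS_out = 19 - 4 = 15 mg/L
Hourly solids removed = Q * dTSS = 55.8 m^3/h * 15 mg/L = 837 g/h  (m^3/h * mg/L = g/h)
Daily solids removed = 837 * 24 = 20088 g/day
Convert g to kg: 20088 / 1000 = 20.088 kg/day

20.088 kg/day


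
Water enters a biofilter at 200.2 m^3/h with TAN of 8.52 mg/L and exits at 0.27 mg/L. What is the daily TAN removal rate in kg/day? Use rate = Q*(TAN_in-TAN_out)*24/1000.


Concentration drop: TAN_in - TAN_out = 8.52 - 0.27 = 8.25 mg/L
Hourly TAN removed = Q * dTAN = 200.2 m^3/h * 8.25 mg/L = 1651.65 g/h  (m^3/h * mg/L = g/h)
Daily TAN removed = 1651.65 * 24 = 39639.6 g/day
Convert to kg/day: 39639.6 / 1000 = 39.6396 kg/day

39.6396 kg/day


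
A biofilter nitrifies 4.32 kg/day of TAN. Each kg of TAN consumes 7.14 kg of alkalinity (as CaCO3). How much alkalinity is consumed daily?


Alkalinity factor: 7.14 kg CaCO3 consumed per kg TAN nitrified
alk = 4.32 kg TAN * 7.14 = 30.8448 kg CaCO3/day

30.8448 kg CaCO3/day


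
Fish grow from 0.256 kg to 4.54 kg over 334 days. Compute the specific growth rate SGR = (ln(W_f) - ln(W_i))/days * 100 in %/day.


ln(W_f) = ln(4.54) = 1.512927
ln(W_i) = ln(0.256) = -1.3625778
ln(W_f) - ln(W_i) = 1.512927 - -1.3625778 = 2.8755048
SGR = 2.8755048 / 334 * 100 = 0.86093 %/day

0.86093 %/day


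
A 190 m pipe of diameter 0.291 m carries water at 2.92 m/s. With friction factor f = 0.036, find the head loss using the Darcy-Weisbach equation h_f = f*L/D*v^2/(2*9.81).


v^2 = 2.92^2 = 8.5264 m^2/s^2
L/D = 190/0.291 = 652.92096
h_f = f*(L/D)*v^2/(2g) = 0.036 * 652.92096 * 8.5264 / 19.62 = 10.2148 m

10.2148 m


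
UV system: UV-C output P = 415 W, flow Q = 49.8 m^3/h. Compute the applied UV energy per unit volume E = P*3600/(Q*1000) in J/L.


Energy delivered per hour = 415 W * 3600 s = 1494000 J/h
Volume treated per hour = 49.8 m^3/h * 1000 = 49800 L/h
dose = 1494000 / 49800 = 30 J/L

30 J/L


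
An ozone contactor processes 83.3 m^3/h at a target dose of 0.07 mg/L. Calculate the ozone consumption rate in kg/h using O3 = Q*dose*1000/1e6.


O3 demand (mg/h) = Q * dose * 1000 = 83.3 * 0.07 * 1000 = 5831 mg/h
Convert mg to kg: 5831 / 1e6 = 0.005831 kg/h

0.005831 kg/h


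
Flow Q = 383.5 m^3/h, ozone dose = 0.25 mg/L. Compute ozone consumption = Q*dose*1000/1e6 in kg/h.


O3 demand (mg/h) = Q * dose * 1000 = 383.5 * 0.25 * 1000 = 95875 mg/h
Convert mg to kg: 95875 / 1e6 = 0.095875 kg/h

0.095875 kg/h


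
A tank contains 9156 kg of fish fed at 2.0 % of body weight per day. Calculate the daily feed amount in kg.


Feeding rate fraction = 2.0% / 100 = 0.02
Daily feed = 9156 kg * 0.02 = 183.12 kg/day

183.12 kg/day


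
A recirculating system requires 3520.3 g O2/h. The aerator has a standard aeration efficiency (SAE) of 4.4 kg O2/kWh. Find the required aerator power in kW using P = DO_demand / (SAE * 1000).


SAE in g O2/kWh = 4.4 * 1000 = 4400 g/kWh
P = DO_demand / SAE_g = 3520.3 / 4400 = 0.800068 kW

0.800068 kW


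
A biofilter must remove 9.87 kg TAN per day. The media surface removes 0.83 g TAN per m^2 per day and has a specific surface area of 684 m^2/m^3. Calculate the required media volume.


A = 9.87*1000 / 0.83 = 11891.566 m^2
V = 11891.566 / 684 = 17.3853

17.3853 m^3


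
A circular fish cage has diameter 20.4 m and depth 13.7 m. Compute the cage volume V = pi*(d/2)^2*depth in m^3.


r = d/2 = 20.4/2 = 10.2 m
Base area = pi*r^2 = pi*10.2^2 = 326.8513 m^2
Volume = 326.8513 * 13.7 = 4477.86 m^3

4477.86 m^3


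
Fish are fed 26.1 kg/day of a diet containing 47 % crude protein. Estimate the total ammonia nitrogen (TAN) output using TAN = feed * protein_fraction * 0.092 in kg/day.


Protein in feed = 26.1 * 47/100 = 12.267 kg/day
TAN = protein * 0.092 = 12.267 * 0.092 = 1.128564 kg/day

1.128564 kg/day


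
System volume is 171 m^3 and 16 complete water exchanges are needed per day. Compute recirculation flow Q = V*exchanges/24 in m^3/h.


Daily recirculation volume = 171 m^3 * 16 = 2736 m^3/day
Flow rate Q = daily volume / 24 h = 2736 / 24 = 114 m^3/h

114 m^3/h


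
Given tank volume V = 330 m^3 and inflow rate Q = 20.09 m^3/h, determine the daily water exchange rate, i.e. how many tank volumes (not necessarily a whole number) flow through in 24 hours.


Daily flow volume = 20.09 m^3/h * 24 h = 482.16 m^3/day
Exchanges = daily flow / tank volume = 482.16 / 330 = 1.46109 exchanges/day

1.46109 exchanges/day


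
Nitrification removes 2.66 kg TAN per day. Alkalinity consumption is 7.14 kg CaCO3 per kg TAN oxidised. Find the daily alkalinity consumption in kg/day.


Alkalinity factor: 7.14 kg CaCO3 consumed per kg TAN nitrified
alk = 2.66 kg TAN * 7.14 = 18.9924 kg CaCO3/day

18.9924 kg CaCO3/day


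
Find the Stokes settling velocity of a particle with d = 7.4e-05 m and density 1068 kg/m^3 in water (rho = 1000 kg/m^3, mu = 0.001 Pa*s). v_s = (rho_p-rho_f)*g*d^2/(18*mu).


Density difference: rho_p - rho_f = 1068 - 1000 = 68 kg/m^3
d^2 = (7.4e-05)^2 = 5.476e-09 m^2
Numerator = (rho_p - rho_f) * g * d^2 = 68 * 9.81 * 5.476e-09 = 3.6529301e-06
Denominator = 18 * mu = 18 * 0.001 = 0.018
v_s = 3.6529301e-06 / 0.018 = 2.02941e-04 m/s
Check: Re = rho_f * v_s * d / mu = 1000 * 2.02941e-04 * 7.4e-05 / 0.001 = 0.015 < 1, so Stokes' law applies.

2.02941e-04 m/s


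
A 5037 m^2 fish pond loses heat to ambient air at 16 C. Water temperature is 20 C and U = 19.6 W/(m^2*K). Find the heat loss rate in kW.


Temperature difference dT = 20 - 16 = 4 K
Heat loss (W) = U * A * dT = 19.6 * 5037 * 4 = 394900.8 W
Convert to kW: 394900.8 / 1000 = 394.9008 kW

394.9008 kW


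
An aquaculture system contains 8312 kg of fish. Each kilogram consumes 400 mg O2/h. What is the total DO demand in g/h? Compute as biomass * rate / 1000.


Total O2 consumption (mg/h) = 8312 kg * 400 mg/(kg*h) = 3324800 mg/h
Convert to g/h: 3324800 / 1000 = 3324.8 g/h

3324.8 g/h


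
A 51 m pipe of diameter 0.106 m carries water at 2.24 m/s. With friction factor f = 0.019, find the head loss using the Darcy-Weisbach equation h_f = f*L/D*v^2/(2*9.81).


v^2 = 2.24^2 = 5.0176 m^2/s^2
L/D = 51/0.106 = 481.13208
h_f = f*(L/D)*v^2/(2g) = 0.019 * 481.13208 * 5.0176 / 19.62 = 2.33784 m

2.33784 m


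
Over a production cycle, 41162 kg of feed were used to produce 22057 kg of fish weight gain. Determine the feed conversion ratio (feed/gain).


FCR = feed consumed / weight gained
FCR = 41162 kg / 22057 kg = 1.86616

1.86616


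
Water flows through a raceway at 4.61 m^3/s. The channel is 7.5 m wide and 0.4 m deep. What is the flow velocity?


Cross-sectional area = W * d = 7.5 * 0.4 = 3 m^2
Velocity = Q / A = 4.61 / 3 = 1.53667 m/s

1.53667 m/s


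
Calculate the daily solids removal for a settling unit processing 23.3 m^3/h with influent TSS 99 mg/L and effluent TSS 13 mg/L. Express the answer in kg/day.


Concentration drop: TSS_in - TSS_out = 99 - 13 = 86 mg/L
Hourly solids removed = Q * dTSS = 23.3 m^3/h * 86 mg/L = 2003.8 g/h  (m^3/h * mg/L = g/h)
Daily solids removed = 2003.8 * 24 = 48091.2 g/day
Convert g to kg: 48091.2 / 1000 = 48.0912 kg/day

48.0912 kg/day


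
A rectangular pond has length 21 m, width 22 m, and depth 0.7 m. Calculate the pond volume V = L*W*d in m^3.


Base area = L * W = 21 * 22 = 462 m^2
Volume = area * depth = 462 * 0.7 = 323.4 m^3

323.4 m^3


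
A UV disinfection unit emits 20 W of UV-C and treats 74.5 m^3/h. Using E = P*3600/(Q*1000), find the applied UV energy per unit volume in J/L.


Energy delivered per hour = 20 W * 3600 s = 72000 J/h
Volume treated per hour = 74.5 m^3/h * 1000 = 74500 L/h
dose = 72000 / 74500 = 0.966443 J/L

0.966443 J/L


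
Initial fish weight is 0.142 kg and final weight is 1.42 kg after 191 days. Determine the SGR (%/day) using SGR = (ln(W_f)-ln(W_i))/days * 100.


ln(W_f) = ln(1.42) = 0.35065687
ln(W_i) = ln(0.142) = -1.9519282
ln(W_f) - ln(W_i) = 0.35065687 - -1.9519282 = 2.3025851
SGR = 2.3025851 / 191 * 100 = 1.20554 %/day

1.20554 %/day


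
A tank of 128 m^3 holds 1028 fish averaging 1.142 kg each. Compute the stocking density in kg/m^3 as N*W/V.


Total biomass = 1028 fish * 1.142 kg = 1173.976 kg
Density = total biomass / volume = 1173.976 / 128 = 9.17169 kg/m^3

9.17169 kg/m^3


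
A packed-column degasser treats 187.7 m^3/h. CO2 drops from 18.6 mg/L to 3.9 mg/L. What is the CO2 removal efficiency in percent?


CO2_out / CO2_in = 3.9 / 18.6 = 0.20967742
Fraction remaining = 0.20967742
efficiency = (1 - 0.20967742) * 100 = 79.0323 %

79.0323 %


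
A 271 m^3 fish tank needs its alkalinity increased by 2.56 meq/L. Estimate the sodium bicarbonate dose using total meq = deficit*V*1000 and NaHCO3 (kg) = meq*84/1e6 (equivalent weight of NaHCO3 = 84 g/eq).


Tank volume in L = 271 m^3 * 1000 = 271000 L
Total meq required = 2.56 meq/L * 271000 L = 693760 meq
NaHCO3 mass = 693760 meq * 84 mg/meq / 1e6 = 58.2758 kg

58.2758 kg


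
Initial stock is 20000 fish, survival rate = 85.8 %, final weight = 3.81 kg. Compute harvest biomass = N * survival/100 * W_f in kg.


Survivors = 20000 * 85.8/100 = 17160 fish
Harvest biomass = survivors * W_f = 17160 * 3.81 = 65379.6 kg

65379.6 kg


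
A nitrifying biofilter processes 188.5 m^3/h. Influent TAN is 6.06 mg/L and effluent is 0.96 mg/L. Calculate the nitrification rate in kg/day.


Concentration drop: TAN_in - TAN_out = 6.06 - 0.96 = 5.1 mg/L
Hourly TAN removed = Q * dTAN = 188.5 m^3/h * 5.1 mg/L = 961.35 g/h  (m^3/h * mg/L = g/h)
Daily TAN removed = 961.35 * 24 = 23072.4 g/day
Convert to kg/day: 23072.4 / 1000 = 23.0724 kg/day

23.0724 kg/day


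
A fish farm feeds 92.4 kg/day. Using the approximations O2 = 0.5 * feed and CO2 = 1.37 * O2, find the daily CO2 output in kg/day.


O2 = 92.4 * 0.5 = 46.2
CO2 = 46.2 * 1.37 = 63.294

63.294 kg/day


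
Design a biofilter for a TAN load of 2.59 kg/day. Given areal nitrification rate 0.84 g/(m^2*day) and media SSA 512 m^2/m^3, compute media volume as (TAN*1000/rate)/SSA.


A = 2.59*1000 / 0.84 = 3083.3333 m^2
V = 3083.3333 / 512 = 6.02214

6.02214 m^3


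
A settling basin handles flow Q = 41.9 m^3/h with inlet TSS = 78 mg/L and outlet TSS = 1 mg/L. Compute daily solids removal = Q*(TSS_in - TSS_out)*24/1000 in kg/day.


Concentration drop: TSS_in - TSS_out = 78 - 1 = 77 mg/L
Hourly solids removed = Q * dTSS = 41.9 m^3/h * 77 mg/L = 3226.3 g/h  (m^3/h * mg/L = g/h)
Daily solids removed = 3226.3 * 24 = 77431.2 g/day
Convert g to kg: 77431.2 / 1000 = 77.4312 kg/day

77.4312 kg/day


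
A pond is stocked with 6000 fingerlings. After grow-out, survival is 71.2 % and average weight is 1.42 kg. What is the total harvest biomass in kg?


Survivors = 6000 * 71.2/100 = 4272 fish
Harvest biomass = survivors * W_f = 4272 * 1.42 = 6066.24 kg

6066.24 kg


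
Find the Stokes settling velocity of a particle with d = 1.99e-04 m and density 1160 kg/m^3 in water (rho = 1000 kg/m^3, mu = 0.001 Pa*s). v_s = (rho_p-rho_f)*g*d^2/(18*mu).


Density difference: rho_p - rho_f = 1160 - 1000 = 160 kg/m^3
d^2 = (1.99e-04)^2 = 3.9601e-08 m^2
Numerator = (rho_p - rho_f) * g * d^2 = 160 * 9.81 * 3.9601e-08 = 6.215773e-05
Denominator = 18 * mu = 18 * 0.001 = 0.018
v_s = 6.215773e-05 / 0.018 = 0.00345321 m/s
Check: Re = rho_f * v_s * d / mu = 1000 * 0.00345321 * 1.99e-04 / 0.001 = 0.687 < 1, so Stokes' law applies.

0.00345321 m/s


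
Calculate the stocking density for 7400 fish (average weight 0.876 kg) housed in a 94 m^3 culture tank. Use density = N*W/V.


Total biomass = 7400 fish * 0.876 kg = 6482.4 kg
Density = total biomass / volume = 6482.4 / 94 = 68.9617 kg/m^3

68.9617 kg/m^3


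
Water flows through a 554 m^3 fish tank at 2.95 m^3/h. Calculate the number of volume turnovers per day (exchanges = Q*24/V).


Daily flow volume = 2.95 m^3/h * 24 h = 70.8 m^3/day
Exchanges = daily flow / tank volume = 70.8 / 554 = 0.127798 exchanges/day

0.127798 exchanges/day
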